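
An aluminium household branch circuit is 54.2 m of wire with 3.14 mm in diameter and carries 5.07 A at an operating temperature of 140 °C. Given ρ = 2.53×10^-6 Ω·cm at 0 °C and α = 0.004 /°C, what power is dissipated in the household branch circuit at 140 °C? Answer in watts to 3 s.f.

7.10 W

ρ = 2.53×10^-6 Ω·cm = 2.53×10^-8 Ω·m
A = π(d/2)² = π(1.5700e-03 m)² = 7.744e-06 m²
R₍0₎ = ρL/A = (2.53×10^-8)(54.2)/(7.744e-06) = 0.1771 Ω
R₍140₎ = R₍0₎(1 + αΔT) = 0.1771 × (1 + 0.004×140) = 0.2762 Ω
P = I²R = (5.07)² × 0.2762 = 7.10 W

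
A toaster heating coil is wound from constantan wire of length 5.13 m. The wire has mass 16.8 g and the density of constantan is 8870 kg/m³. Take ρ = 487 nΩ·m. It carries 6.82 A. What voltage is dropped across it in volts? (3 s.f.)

46.1 V

ρ = 487 nΩ·m = 4.87×10^-7 Ω·m
A = m/(density·L) = 0.0168/(8870×5.13) = 3.6921e-07 m²
R = ρL/A = (4.87×10^-7)(5.13)/(3.6921e-07) = 6.767 Ω
V = IR = 6.82 × 6.767 = 46.1 V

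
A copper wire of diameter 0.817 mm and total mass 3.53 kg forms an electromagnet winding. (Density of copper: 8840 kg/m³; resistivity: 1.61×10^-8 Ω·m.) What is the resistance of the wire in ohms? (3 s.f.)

23.4 Ω

A = π(d/2)² = π(4.0850e-04 m)² = 5.2424e-07 m²
L = m/(density·A) = 3.53/(8840×5.2424e-07) = 761.7 m
R = ρL/A = (1.61×10^-8)(761.7)/(5.2424e-07) = 23.4 Ω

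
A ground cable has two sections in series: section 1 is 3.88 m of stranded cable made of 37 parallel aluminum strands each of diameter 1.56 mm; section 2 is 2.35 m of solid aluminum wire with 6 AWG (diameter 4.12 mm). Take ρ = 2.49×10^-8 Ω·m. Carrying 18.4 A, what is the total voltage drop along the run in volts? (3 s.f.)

0.106 V

Section 1: A_strand = π(7.8000e-04)² = 1.911e-06 m²; R₁ = ρL/(N·A_s) = (2.49×10^-8)(3.88)/(37×1.911e-06) = 0.001366 Ω
Section 2: A = π(4.12/2 mm)² = π(2.0600e-03 m)² = 1.333e-05 m²
R₂ = (2.49×10^-8)(2.35)/(1.333e-05) = 0.004389 Ω
R = R₁ + R₂ = 0.005755 Ω
V = IR = 18.4 × 0.005755 = 0.106 V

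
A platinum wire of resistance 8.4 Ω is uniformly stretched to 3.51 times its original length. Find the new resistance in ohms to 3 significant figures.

Volume constant ⇒ A' = A/k with k = 3.51. R' = ρ(kL)/(A/k) = k²R.
R' = 12.32 × 8.4 = 103 Ω

103 Ω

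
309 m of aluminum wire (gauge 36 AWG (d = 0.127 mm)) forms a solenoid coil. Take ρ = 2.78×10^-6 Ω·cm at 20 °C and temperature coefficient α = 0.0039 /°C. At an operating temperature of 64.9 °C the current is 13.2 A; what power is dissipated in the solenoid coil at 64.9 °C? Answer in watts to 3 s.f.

ρ = 2.78×10^-6 Ω·cm = 2.78×10^-8 Ω·m
A = π(0.127/2 mm)² = π(6.3500e-05 m)² = 1.267e-08 m²
R₍20₎ = ρL/A = (2.78×10^-8)(309)/(1.267e-08) = 678.1 Ω
R₍64.9₎ = R₍20₎(1 + αΔT) = 678.1 × (1 + 0.0039×44.9) = 796.9 Ω
P = I²R = (13.2)² × 796.9 = 1.39×10^5 W

1.39×10^5 W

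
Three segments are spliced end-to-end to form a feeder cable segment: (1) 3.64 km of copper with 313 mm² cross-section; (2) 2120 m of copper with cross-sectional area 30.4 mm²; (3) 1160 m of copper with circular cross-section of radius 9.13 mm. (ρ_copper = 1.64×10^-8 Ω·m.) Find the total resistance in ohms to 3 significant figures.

Seg 1: A = 313 mm² = 3.130e-04 m²
R_1 = (1.64×10^-8)(3640)/(3.130e-04) = 0.1907 Ω
Seg 2: A = 30.4 mm² = 3.040e-05 m²
R_2 = (1.64×10^-8)(2120)/(3.040e-05) = 1.144 Ω
Seg 3: A = πr² = π(9.1300e-03 m)² = 2.619e-04 m²
R_3 = (1.64×10^-8)(1160)/(2.619e-04) = 0.07265 Ω
R_total = R_1 + R_2 + R_3 = 1.41 Ω

1.41 Ω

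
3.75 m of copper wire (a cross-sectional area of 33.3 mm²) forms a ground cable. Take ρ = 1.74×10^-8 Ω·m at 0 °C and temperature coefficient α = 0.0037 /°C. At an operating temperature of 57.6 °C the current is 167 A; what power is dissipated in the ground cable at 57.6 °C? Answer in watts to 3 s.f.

66.3 W

A = 33.3 mm² = 3.330e-05 m²
R₍0₎ = ρL/A = (1.74×10^-8)(3.75)/(3.330e-05) = 0.001959 Ω
R₍57.6₎ = R₍0₎(1 + αΔT) = 0.001959 × (1 + 0.0037×57.6) = 0.002377 Ω
P = I²R = (167)² × 0.002377 = 66.3 W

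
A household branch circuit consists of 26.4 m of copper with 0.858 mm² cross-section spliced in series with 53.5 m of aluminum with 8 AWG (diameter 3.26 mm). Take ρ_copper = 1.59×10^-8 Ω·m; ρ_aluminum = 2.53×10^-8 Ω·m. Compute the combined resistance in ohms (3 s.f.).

0.651 Ω

Segment 1: A = 0.858 mm² = 8.580e-07 m²
R₁ = ρL/A = (1.59×10^-8)(26.4)/(8.580e-07) = 0.4892 Ω
Segment 2: A = π(3.26/2 mm)² = π(1.6300e-03 m)² = 8.347e-06 m²
R₂ = (2.53×10^-8)(53.5)/(8.347e-06) = 0.1622 Ω
R = R₁ + R₂ = 0.651 Ω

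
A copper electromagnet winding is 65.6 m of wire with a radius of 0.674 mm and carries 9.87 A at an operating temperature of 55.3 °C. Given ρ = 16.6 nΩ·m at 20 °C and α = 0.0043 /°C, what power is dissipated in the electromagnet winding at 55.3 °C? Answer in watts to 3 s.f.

ρ = 16.6 nΩ·m = 1.66×10^-8 Ω·m
A = πr² = π(6.7400e-04 m)² = 1.427e-06 m²
R₍20₎ = ρL/A = (1.66×10^-8)(65.6)/(1.427e-06) = 0.763 Ω
R₍55.3₎ = R₍20₎(1 + αΔT) = 0.763 × (1 + 0.0043×35.3) = 0.8789 Ω
P = I²R = (9.87)² × 0.8789 = 85.6 W

85.6 W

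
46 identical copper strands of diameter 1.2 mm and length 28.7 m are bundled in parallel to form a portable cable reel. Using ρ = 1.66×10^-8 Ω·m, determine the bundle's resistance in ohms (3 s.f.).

0.00916 Ω

A_strand = π(6.0000e-04 m)² = 1.131e-06 m²
R_strand = ρL/A = (1.66×10^-8)(28.7)/(1.131e-06) = 0.4212 Ω
R_total = R_strand/N = 0.4212/46 = 0.00916 Ω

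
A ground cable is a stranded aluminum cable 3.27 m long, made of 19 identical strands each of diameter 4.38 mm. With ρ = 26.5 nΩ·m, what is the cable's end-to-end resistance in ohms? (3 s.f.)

3.03×10^-4 Ω

ρ = 26.5 nΩ·m = 2.65×10^-8 Ω·m
A_strand = π(2.1900e-03 m)² = 1.507e-05 m²
R_strand = ρL/A = (2.65×10^-8)(3.27)/(1.507e-05) = 0.005751 Ω
R_total = R_strand/N = 0.005751/19 = 3.03×10^-4 Ω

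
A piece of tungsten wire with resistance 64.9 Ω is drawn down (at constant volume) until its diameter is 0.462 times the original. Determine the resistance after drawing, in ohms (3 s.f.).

Volume constant ⇒ L' = L/r² with r = 0.462. R' = ρL'/A' = ρ(L/r²)/(πr²d₀²/4) = R/r⁴.
R' = 21.95 × 64.9 = 1420 Ω

1420 Ω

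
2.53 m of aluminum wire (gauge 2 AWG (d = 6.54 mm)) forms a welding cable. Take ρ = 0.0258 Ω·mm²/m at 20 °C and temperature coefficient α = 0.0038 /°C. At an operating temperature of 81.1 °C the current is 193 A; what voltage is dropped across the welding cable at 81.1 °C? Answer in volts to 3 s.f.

ρ = 0.0258 Ω·mm²/m = 2.58×10^-8 Ω·m
A = π(6.54/2 mm)² = π(3.2700e-03 m)² = 3.359e-05 m²
R₍20₎ = ρL/A = (2.58×10^-8)(2.53)/(3.359e-05) = 0.001943 Ω
R₍81.1₎ = R₍20₎(1 + αΔT) = 0.001943 × (1 + 0.0038×61.1) = 0.002394 Ω
V = IR = 193 × 0.002394 = 0.462 V

0.462 V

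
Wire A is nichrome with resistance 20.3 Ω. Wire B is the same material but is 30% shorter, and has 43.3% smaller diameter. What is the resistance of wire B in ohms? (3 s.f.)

R ∝ L/d², so R_B/R_A = (1 − 30/100) × (1 − 43.3/100)⁻²
= 0.7 × 3.111 = 2.177
R_B = 2.177 × 20.3 = 44.2 Ω

44.2 Ω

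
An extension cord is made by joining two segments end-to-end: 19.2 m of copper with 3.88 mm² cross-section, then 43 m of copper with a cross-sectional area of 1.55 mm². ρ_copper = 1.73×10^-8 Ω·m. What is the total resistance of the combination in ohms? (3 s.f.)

0.566 Ω

Segment 1: A = 3.88 mm² = 3.880e-06 m²
R₁ = ρL/A = (1.73×10^-8)(19.2)/(3.880e-06) = 0.08561 Ω
Segment 2: A = 1.55 mm² = 1.550e-06 m²
R₂ = (1.73×10^-8)(43)/(1.550e-06) = 0.4799 Ω
R = R₁ + R₂ = 0.566 Ω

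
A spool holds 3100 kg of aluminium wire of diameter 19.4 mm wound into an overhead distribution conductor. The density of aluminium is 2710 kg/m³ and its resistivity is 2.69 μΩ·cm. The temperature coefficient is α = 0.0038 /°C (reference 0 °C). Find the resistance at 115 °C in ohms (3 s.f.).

ρ = 2.69 μΩ·cm = 2.69×10^-8 Ω·m
A = π(d/2)² = π(9.7000e-03 m)² = 2.9559e-04 m²
L = m/(density·A) = 3100/(2710×2.9559e-04) = 3870 m
R = ρL/A = (2.69×10^-8)(3870)/(2.9559e-04) = 0.3522 Ω
R(115 °C) = 0.3522 × (1 + 0.0038×115) = 0.506 Ω

0.506 Ω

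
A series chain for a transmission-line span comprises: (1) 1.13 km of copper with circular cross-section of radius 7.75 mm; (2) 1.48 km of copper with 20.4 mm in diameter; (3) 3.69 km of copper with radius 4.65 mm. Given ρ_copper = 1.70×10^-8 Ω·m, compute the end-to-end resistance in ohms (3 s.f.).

Seg 1: A = πr² = π(7.7500e-03 m)² = 1.887e-04 m²
R_1 = (1.70×10^-8)(1130)/(1.887e-04) = 0.1018 Ω
Seg 2: A = π(d/2)² = π(1.0200e-02 m)² = 3.269e-04 m²
R_2 = (1.70×10^-8)(1480)/(3.269e-04) = 0.07698 Ω
Seg 3: A = πr² = π(4.6500e-03 m)² = 6.793e-05 m²
R_3 = (1.70×10^-8)(3690)/(6.793e-05) = 0.9235 Ω
R_total = R_1 + R_2 + R_3 = 1.10 Ω

1.10 Ω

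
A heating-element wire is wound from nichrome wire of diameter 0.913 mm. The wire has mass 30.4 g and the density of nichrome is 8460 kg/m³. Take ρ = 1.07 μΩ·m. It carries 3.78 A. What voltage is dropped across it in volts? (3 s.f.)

33.9 V

ρ = 1.07 μΩ·m = 1.07×10^-6 Ω·m
A = π(d/2)² = π(4.5650e-04 m)² = 6.5468e-07 m²
L = m/(density·A) = 0.0304/(8460×6.5468e-07) = 5.489 m
R = ρL/A = (1.07×10^-6)(5.489)/(6.5468e-07) = 8.971 Ω
V = IR = 3.78 × 8.971 = 33.9 V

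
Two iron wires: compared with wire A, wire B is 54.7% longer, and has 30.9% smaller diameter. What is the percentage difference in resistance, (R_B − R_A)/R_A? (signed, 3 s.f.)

R ∝ L/d², so R_B/R_A = (1 + 54.7/100) × (1 − 30.9/100)⁻²
= 1.547 × 2.094 = 3.24
(R_B − R_A)/R_A = 3.24 − 1 = 224%

224%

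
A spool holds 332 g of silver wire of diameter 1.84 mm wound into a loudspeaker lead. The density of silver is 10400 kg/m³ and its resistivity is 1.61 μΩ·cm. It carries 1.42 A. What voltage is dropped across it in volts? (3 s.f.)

ρ = 1.61 μΩ·cm = 1.61×10^-8 Ω·m
A = π(d/2)² = π(9.2000e-04 m)² = 2.6590e-06 m²
L = m/(density·A) = 0.332/(10400×2.6590e-06) = 12.01 m
R = ρL/A = (1.61×10^-8)(12.01)/(2.6590e-06) = 0.07269 Ω
V = IR = 1.42 × 0.07269 = 0.103 V

0.103 V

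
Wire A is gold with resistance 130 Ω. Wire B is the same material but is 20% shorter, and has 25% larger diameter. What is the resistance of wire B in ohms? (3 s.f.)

66.6 Ω

R ∝ L/d², so R_B/R_A = (1 − 20/100) × (1 + 25/100)⁻²
= 0.8 × 0.64 = 0.512
R_B = 0.512 × 130 = 66.6 Ω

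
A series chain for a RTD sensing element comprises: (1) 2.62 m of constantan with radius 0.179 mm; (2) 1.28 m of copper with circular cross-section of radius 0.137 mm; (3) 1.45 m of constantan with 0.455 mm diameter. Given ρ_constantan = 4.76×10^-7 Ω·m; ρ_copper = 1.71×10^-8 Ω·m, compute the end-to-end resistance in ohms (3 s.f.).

17.0 Ω

Seg 1: A = πr² = π(1.7900e-04 m)² = 1.007e-07 m²
R_1 = (4.76×10^-7)(2.62)/(1.007e-07) = 12.39 Ω
Seg 2: A = πr² = π(1.3700e-04 m)² = 5.896e-08 m²
R_2 = (1.71×10^-8)(1.28)/(5.896e-08) = 0.3712 Ω
Seg 3: A = π(d/2)² = π(2.2750e-04 m)² = 1.626e-07 m²
R_3 = (4.76×10^-7)(1.45)/(1.626e-07) = 4.245 Ω
R_total = R_1 + R_2 + R_3 = 17.0 Ω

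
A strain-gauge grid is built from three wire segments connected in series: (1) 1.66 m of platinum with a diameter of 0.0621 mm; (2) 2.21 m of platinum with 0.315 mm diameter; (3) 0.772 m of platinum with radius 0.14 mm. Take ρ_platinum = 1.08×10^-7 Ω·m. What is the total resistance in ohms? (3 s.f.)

63.6 Ω

Seg 1: A = π(d/2)² = π(3.1050e-05 m)² = 3.029e-09 m²
R_1 = (1.08×10^-7)(1.66)/(3.029e-09) = 59.19 Ω
Seg 2: A = π(d/2)² = π(1.5750e-04 m)² = 7.793e-08 m²
R_2 = (1.08×10^-7)(2.21)/(7.793e-08) = 3.063 Ω
Seg 3: A = πr² = π(1.4000e-04 m)² = 6.158e-08 m²
R_3 = (1.08×10^-7)(0.772)/(6.158e-08) = 1.354 Ω
R_total = R_1 + R_2 + R_3 = 63.6 Ω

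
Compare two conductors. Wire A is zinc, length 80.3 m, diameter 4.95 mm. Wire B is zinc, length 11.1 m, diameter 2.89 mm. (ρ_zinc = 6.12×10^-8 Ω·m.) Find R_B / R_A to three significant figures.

R ∝ ρL/d², so R_B/R_A = (L_B/L_A) × (d_A/d_B)²
= (11.1/80.3) × (4.95/2.89)² = 0.406

0.406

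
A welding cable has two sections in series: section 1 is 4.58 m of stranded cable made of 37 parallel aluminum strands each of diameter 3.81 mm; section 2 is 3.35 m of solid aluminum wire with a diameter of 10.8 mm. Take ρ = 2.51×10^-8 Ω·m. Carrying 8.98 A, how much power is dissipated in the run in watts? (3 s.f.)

Section 1: A_strand = π(1.9050e-03)² = 1.140e-05 m²; R₁ = ρL/(N·A_s) = (2.51×10^-8)(4.58)/(37×1.140e-05) = 2.725×10^-4 Ω
Section 2: A = π(d/2)² = π(5.4000e-03 m)² = 9.161e-05 m²
R₂ = (2.51×10^-8)(3.35)/(9.161e-05) = 9.179×10^-4 Ω
R = R₁ + R₂ = 0.00119 Ω
P = I²R = (8.98)² × 0.00119 = 0.0960 W

0.0960 W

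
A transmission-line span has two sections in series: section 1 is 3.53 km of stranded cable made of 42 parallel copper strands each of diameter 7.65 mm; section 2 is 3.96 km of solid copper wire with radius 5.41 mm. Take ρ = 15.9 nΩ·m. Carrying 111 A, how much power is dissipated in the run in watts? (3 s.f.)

8800 W

ρ = 15.9 nΩ·m = 1.59×10^-8 Ω·m
Section 1: A_strand = π(3.8250e-03)² = 4.596e-05 m²; R₁ = ρL/(N·A_s) = (1.59×10^-8)(3530)/(42×4.596e-05) = 0.02907 Ω
Section 2: A = πr² = π(5.4100e-03 m)² = 9.195e-05 m²
R₂ = (1.59×10^-8)(3960)/(9.195e-05) = 0.6848 Ω
R = R₁ + R₂ = 0.7138 Ω
P = I²R = (111)² × 0.7138 = 8800 W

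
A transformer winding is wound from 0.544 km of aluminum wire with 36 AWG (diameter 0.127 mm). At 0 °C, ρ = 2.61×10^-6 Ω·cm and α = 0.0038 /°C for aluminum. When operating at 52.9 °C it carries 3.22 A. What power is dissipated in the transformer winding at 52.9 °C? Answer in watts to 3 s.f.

14000 W

ρ = 2.61×10^-6 Ω·cm = 2.61×10^-8 Ω·m
A = π(0.127/2 mm)² = π(6.3500e-05 m)² = 1.267e-08 m²
R₍0₎ = ρL/A = (2.61×10^-8)(544)/(1.267e-08) = 1121 Ω
R₍52.9₎ = R₍0₎(1 + αΔT) = 1121 × (1 + 0.0038×52.9) = 1346 Ω
P = I²R = (3.22)² × 1346 = 14000 W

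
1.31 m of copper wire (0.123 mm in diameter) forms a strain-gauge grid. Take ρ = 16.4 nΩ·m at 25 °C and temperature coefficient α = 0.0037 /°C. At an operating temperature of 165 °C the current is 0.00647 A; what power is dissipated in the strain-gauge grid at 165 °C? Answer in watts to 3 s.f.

1.15×10^-4 W

ρ = 16.4 nΩ·m = 1.64×10^-8 Ω·m
A = π(d/2)² = π(6.1500e-05 m)² = 1.188e-08 m²
R₍25₎ = ρL/A = (1.64×10^-8)(1.31)/(1.188e-08) = 1.808 Ω
R₍165₎ = R₍25₎(1 + αΔT) = 1.808 × (1 + 0.0037×140) = 2.745 Ω
P = I²R = (0.00647)² × 2.745 = 1.15×10^-4 W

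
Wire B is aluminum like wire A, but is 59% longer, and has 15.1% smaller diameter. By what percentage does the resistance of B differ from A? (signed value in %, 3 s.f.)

121%

R ∝ L/d², so R_B/R_A = (1 + 59/100) × (1 − 15.1/100)⁻²
= 1.59 × 1.387 = 2.206
(R_B − R_A)/R_A = 2.206 − 1 = 121%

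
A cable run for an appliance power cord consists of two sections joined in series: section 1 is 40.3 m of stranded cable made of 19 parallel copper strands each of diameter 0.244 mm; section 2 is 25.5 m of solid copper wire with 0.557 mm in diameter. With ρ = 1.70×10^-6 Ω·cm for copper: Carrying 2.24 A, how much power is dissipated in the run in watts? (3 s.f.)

ρ = 1.70×10^-6 Ω·cm = 1.70×10^-8 Ω·m
Section 1: A_strand = π(1.2200e-04)² = 4.676e-08 m²; R₁ = ρL/(N·A_s) = (1.70×10^-8)(40.3)/(19×4.676e-08) = 0.7711 Ω
Section 2: A = π(d/2)² = π(2.7850e-04 m)² = 2.437e-07 m²
R₂ = (1.70×10^-8)(25.5)/(2.437e-07) = 1.779 Ω
R = R₁ + R₂ = 2.55 Ω
P = I²R = (2.24)² × 2.55 = 12.8 W

12.8 W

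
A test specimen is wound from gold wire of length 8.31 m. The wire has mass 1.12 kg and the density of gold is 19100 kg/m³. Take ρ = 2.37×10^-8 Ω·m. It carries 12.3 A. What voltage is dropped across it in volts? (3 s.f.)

A = m/(density·L) = 1.12/(19100×8.31) = 7.0564e-06 m²
R = ρL/A = (2.37×10^-8)(8.31)/(7.0564e-06) = 0.02791 Ω
V = IR = 12.3 × 0.02791 = 0.343 V

0.343 V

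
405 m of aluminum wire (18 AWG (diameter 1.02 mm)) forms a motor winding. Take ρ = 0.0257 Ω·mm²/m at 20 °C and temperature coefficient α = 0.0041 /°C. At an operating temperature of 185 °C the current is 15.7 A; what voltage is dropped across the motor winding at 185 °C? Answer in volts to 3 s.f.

335 V

ρ = 0.0257 Ω·mm²/m = 2.57×10^-8 Ω·m
A = π(1.02/2 mm)² = π(5.1000e-04 m)² = 8.171e-07 m²
R₍20₎ = ρL/A = (2.57×10^-8)(405)/(8.171e-07) = 12.74 Ω
R₍185₎ = R₍20₎(1 + αΔT) = 12.74 × (1 + 0.0041×165) = 21.36 Ω
V = IR = 15.7 × 21.36 = 335 V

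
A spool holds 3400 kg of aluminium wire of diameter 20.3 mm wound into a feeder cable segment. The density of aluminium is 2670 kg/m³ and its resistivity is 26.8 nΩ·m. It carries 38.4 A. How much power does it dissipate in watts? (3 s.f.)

ρ = 26.8 nΩ·m = 2.68×10^-8 Ω·m
A = π(d/2)² = π(1.0150e-02 m)² = 3.2365e-04 m²
L = m/(density·A) = 3400/(2670×3.2365e-04) = 3934 m
R = ρL/A = (2.68×10^-8)(3934)/(3.2365e-04) = 0.3258 Ω
P = I²R = (38.4)² × 0.3258 = 480 W

480 W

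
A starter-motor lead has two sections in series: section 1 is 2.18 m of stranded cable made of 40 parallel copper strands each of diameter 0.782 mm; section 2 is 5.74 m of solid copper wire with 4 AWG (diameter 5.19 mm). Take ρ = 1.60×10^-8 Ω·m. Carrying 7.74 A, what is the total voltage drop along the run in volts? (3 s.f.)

0.0477 V

Section 1: A_strand = π(3.9100e-04)² = 4.803e-07 m²; R₁ = ρL/(N·A_s) = (1.60×10^-8)(2.18)/(40×4.803e-07) = 0.001816 Ω
Section 2: A = π(5.19/2 mm)² = π(2.5950e-03 m)² = 2.116e-05 m²
R₂ = (1.60×10^-8)(5.74)/(2.116e-05) = 0.004341 Ω
R = R₁ + R₂ = 0.006157 Ω
V = IR = 7.74 × 0.006157 = 0.0477 V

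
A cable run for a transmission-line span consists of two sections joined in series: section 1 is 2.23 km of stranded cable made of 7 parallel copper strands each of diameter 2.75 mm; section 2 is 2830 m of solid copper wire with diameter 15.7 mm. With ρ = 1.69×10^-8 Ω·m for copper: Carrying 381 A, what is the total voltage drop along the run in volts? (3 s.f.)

439 V

Section 1: A_strand = π(1.3750e-03)² = 5.940e-06 m²; R₁ = ρL/(N·A_s) = (1.69×10^-8)(2230)/(7×5.940e-06) = 0.9064 Ω
Section 2: A = π(d/2)² = π(7.8500e-03 m)² = 1.936e-04 m²
R₂ = (1.69×10^-8)(2830)/(1.936e-04) = 0.247 Ω
R = R₁ + R₂ = 1.153 Ω
V = IR = 381 × 1.153 = 439 V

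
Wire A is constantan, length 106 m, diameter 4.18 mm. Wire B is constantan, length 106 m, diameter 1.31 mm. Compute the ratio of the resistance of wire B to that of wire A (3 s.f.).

R ∝ ρL/d², so R_B/R_A = (d_A/d_B)²
= (4.18/1.31)² = 10.2

10.2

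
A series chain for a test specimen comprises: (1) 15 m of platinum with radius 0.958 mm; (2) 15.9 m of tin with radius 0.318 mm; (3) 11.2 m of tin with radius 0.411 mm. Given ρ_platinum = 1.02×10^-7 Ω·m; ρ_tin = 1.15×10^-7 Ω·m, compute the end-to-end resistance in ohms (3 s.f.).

8.71 Ω

Seg 1: A = πr² = π(9.5800e-04 m)² = 2.883e-06 m²
R_1 = (1.02×10^-7)(15)/(2.883e-06) = 0.5307 Ω
Seg 2: A = πr² = π(3.1800e-04 m)² = 3.177e-07 m²
R_2 = (1.15×10^-7)(15.9)/(3.177e-07) = 5.756 Ω
Seg 3: A = πr² = π(4.1100e-04 m)² = 5.307e-07 m²
R_3 = (1.15×10^-7)(11.2)/(5.307e-07) = 2.427 Ω
R_total = R_1 + R_2 + R_3 = 8.71 Ω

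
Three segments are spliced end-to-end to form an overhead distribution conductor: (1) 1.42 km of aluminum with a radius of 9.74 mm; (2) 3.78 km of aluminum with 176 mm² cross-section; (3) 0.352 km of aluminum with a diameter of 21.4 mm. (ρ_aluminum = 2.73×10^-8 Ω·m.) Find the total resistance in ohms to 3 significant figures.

0.743 Ω

Seg 1: A = πr² = π(9.7400e-03 m)² = 2.980e-04 m²
R_1 = (2.73×10^-8)(1420)/(2.980e-04) = 0.1301 Ω
Seg 2: A = 176 mm² = 1.760e-04 m²
R_2 = (2.73×10^-8)(3780)/(1.760e-04) = 0.5863 Ω
Seg 3: A = π(d/2)² = π(1.0700e-02 m)² = 3.597e-04 m²
R_3 = (2.73×10^-8)(352)/(3.597e-04) = 0.02672 Ω
R_total = R_1 + R_2 + R_3 = 0.743 Ω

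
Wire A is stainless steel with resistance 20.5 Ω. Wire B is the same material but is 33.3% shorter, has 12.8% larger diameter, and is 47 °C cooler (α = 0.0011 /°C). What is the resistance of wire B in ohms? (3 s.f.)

10.2 Ω

R ∝ ρL/d² with ρ ∝ (1+αΔT), so R_B/R_A = (1 − 33.3/100) × (1 + 12.8/100)⁻² × (1 − 0.0011×47)
= 0.667 × 0.7859 × 0.9483 = 0.4971
R_B = 0.4971 × 20.5 = 10.2 Ω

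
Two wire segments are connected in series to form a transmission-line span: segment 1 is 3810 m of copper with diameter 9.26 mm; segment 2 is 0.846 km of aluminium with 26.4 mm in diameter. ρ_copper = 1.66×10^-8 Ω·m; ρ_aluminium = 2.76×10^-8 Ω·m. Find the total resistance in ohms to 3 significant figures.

0.982 Ω

Segment 1: A = π(d/2)² = π(4.6300e-03 m)² = 6.735e-05 m²
R₁ = ρL/A = (1.66×10^-8)(3810)/(6.735e-05) = 0.9391 Ω
Segment 2: A = π(d/2)² = π(1.3200e-02 m)² = 5.474e-04 m²
R₂ = (2.76×10^-8)(846)/(5.474e-04) = 0.04266 Ω
R = R₁ + R₂ = 0.982 Ω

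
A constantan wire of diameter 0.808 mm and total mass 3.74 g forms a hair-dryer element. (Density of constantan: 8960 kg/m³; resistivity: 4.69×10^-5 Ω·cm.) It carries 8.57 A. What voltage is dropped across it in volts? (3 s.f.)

ρ = 4.69×10^-5 Ω·cm = 4.69×10^-7 Ω·m
A = π(d/2)² = π(4.0400e-04 m)² = 5.1276e-07 m²
L = m/(density·A) = 0.00374/(8960×5.1276e-07) = 0.814 m
R = ρL/A = (4.69×10^-7)(0.814)/(5.1276e-07) = 0.7446 Ω
V = IR = 8.57 × 0.7446 = 6.38 V

6.38 V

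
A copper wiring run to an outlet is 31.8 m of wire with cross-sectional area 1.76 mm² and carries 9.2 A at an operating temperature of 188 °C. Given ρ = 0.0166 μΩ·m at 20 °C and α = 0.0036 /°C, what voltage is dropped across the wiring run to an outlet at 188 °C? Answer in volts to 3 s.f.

ρ = 0.0166 μΩ·m = 1.66×10^-8 Ω·m
A = 1.76 mm² = 1.760e-06 m²
R₍20₎ = ρL/A = (1.66×10^-8)(31.8)/(1.760e-06) = 0.2999 Ω
R₍188₎ = R₍20₎(1 + αΔT) = 0.2999 × (1 + 0.0036×168) = 0.4813 Ω
V = IR = 9.2 × 0.4813 = 4.43 V

4.43 V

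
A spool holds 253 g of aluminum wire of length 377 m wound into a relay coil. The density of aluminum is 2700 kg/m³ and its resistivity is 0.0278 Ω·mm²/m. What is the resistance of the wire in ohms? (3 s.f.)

ρ = 0.0278 Ω·mm²/m = 2.78×10^-8 Ω·m
A = m/(density·L) = 0.253/(2700×377) = 2.4855e-07 m²
R = ρL/A = (2.78×10^-8)(377)/(2.4855e-07) = 42.2 Ω

42.2 Ω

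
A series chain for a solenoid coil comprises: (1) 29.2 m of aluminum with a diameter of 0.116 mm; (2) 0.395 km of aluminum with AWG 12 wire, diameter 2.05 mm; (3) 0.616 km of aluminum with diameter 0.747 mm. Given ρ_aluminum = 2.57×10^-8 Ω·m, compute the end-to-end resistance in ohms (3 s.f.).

Seg 1: A = π(d/2)² = π(5.8000e-05 m)² = 1.057e-08 m²
R_1 = (2.57×10^-8)(29.2)/(1.057e-08) = 71.01 Ω
Seg 2: A = π(2.05/2 mm)² = π(1.0250e-03 m)² = 3.301e-06 m²
R_2 = (2.57×10^-8)(395)/(3.301e-06) = 3.076 Ω
Seg 3: A = π(d/2)² = π(3.7350e-04 m)² = 4.383e-07 m²
R_3 = (2.57×10^-8)(616)/(4.383e-07) = 36.12 Ω
R_total = R_1 + R_2 + R_3 = 110 Ω

110 Ω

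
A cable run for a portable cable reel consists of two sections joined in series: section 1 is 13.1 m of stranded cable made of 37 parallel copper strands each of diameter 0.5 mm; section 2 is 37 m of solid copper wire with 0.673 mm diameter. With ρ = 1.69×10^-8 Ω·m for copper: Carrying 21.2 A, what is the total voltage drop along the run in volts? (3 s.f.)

Section 1: A_strand = π(2.5000e-04)² = 1.963e-07 m²; R₁ = ρL/(N·A_s) = (1.69×10^-8)(13.1)/(37×1.963e-07) = 0.03047 Ω
Section 2: A = π(d/2)² = π(3.3650e-04 m)² = 3.557e-07 m²
R₂ = (1.69×10^-8)(37)/(3.557e-07) = 1.758 Ω
R = R₁ + R₂ = 1.788 Ω
V = IR = 21.2 × 1.788 = 37.9 V

37.9 V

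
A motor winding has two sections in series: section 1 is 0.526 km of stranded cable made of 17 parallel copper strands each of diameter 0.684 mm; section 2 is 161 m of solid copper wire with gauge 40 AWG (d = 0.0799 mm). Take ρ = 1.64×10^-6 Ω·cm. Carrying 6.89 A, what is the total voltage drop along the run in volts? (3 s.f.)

3640 V

ρ = 1.64×10^-6 Ω·cm = 1.64×10^-8 Ω·m
Section 1: A_strand = π(3.4200e-04)² = 3.675e-07 m²; R₁ = ρL/(N·A_s) = (1.64×10^-8)(526)/(17×3.675e-07) = 1.381 Ω
Section 2: A = π(0.0799/2 mm)² = π(3.9950e-05 m)² = 5.014e-09 m²
R₂ = (1.64×10^-8)(161)/(5.014e-09) = 526.6 Ω
R = R₁ + R₂ = 528 Ω
V = IR = 6.89 × 528 = 3640 V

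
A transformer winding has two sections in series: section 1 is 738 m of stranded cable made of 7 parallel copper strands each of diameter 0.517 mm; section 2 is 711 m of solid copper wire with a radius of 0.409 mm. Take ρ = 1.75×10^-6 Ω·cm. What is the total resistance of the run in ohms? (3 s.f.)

ρ = 1.75×10^-6 Ω·cm = 1.75×10^-8 Ω·m
Section 1: A_strand = π(2.5850e-04)² = 2.099e-07 m²; R₁ = ρL/(N·A_s) = (1.75×10^-8)(738)/(7×2.099e-07) = 8.789 Ω
Section 2: A = πr² = π(4.0900e-04 m)² = 5.255e-07 m²
R₂ = (1.75×10^-8)(711)/(5.255e-07) = 23.68 Ω
R = R₁ + R₂ = 32.5 Ω

32.5 Ω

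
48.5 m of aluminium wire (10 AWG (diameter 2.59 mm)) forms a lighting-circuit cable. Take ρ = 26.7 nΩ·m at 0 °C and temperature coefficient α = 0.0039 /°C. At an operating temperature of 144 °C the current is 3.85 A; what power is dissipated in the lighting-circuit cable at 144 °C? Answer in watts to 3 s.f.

5.69 W

ρ = 26.7 nΩ·m = 2.67×10^-8 Ω·m
A = π(2.59/2 mm)² = π(1.2950e-03 m)² = 5.269e-06 m²
R₍0₎ = ρL/A = (2.67×10^-8)(48.5)/(5.269e-06) = 0.2458 Ω
R₍144₎ = R₍0₎(1 + αΔT) = 0.2458 × (1 + 0.0039×144) = 0.3838 Ω
P = I²R = (3.85)² × 0.3838 = 5.69 W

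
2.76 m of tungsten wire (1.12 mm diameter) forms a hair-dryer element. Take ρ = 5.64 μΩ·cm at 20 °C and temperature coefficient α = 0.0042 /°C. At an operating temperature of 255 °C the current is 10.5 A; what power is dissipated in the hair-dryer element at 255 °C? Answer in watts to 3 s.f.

34.6 W

ρ = 5.64 μΩ·cm = 5.64×10^-8 Ω·m
A = π(d/2)² = π(5.6000e-04 m)² = 9.852e-07 m²
R₍20₎ = ρL/A = (5.64×10^-8)(2.76)/(9.852e-07) = 0.158 Ω
R₍255₎ = R₍20₎(1 + αΔT) = 0.158 × (1 + 0.0042×235) = 0.3139 Ω
P = I²R = (10.5)² × 0.3139 = 34.6 W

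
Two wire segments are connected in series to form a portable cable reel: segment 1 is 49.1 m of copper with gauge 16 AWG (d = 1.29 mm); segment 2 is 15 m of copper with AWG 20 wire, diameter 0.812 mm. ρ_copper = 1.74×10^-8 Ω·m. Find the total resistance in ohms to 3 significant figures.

1.16 Ω

Segment 1: A = π(1.29/2 mm)² = π(6.4500e-04 m)² = 1.307e-06 m²
R₁ = ρL/A = (1.74×10^-8)(49.1)/(1.307e-06) = 0.6537 Ω
Segment 2: A = π(0.812/2 mm)² = π(4.0600e-04 m)² = 5.178e-07 m²
R₂ = (1.74×10^-8)(15)/(5.178e-07) = 0.504 Ω
R = R₁ + R₂ = 1.16 Ω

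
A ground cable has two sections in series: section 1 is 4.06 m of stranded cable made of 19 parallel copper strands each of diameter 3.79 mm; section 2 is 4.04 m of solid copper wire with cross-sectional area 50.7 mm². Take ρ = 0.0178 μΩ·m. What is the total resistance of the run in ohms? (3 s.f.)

ρ = 0.0178 μΩ·m = 1.78×10^-8 Ω·m
Section 1: A_strand = π(1.8950e-03)² = 1.128e-05 m²; R₁ = ρL/(N·A_s) = (1.78×10^-8)(4.06)/(19×1.128e-05) = 3.372×10^-4 Ω
Section 2: A = 50.7 mm² = 5.070e-05 m²
R₂ = (1.78×10^-8)(4.04)/(5.070e-05) = 0.001418 Ω
R = R₁ + R₂ = 0.00176 Ω

0.00176 Ω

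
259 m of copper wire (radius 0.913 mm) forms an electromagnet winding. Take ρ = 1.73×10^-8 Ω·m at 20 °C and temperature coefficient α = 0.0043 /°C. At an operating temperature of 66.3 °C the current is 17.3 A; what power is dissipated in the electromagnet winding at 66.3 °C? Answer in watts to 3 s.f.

614 W

A = πr² = π(9.1300e-04 m)² = 2.619e-06 m²
R₍20₎ = ρL/A = (1.73×10^-8)(259)/(2.619e-06) = 1.711 Ω
R₍66.3₎ = R₍20₎(1 + αΔT) = 1.711 × (1 + 0.0043×46.3) = 2.052 Ω
P = I²R = (17.3)² × 2.052 = 614 W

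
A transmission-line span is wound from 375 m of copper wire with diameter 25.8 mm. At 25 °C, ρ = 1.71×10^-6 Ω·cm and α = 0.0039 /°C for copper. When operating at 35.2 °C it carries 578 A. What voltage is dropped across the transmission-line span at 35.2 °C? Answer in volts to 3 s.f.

7.37 V

ρ = 1.71×10^-6 Ω·cm = 1.71×10^-8 Ω·m
A = π(d/2)² = π(1.2900e-02 m)² = 5.228e-04 m²
R₍25₎ = ρL/A = (1.71×10^-8)(375)/(5.228e-04) = 0.01227 Ω
R₍35.2₎ = R₍25₎(1 + αΔT) = 0.01227 × (1 + 0.0039×10.2) = 0.01275 Ω
V = IR = 578 × 0.01275 = 7.37 V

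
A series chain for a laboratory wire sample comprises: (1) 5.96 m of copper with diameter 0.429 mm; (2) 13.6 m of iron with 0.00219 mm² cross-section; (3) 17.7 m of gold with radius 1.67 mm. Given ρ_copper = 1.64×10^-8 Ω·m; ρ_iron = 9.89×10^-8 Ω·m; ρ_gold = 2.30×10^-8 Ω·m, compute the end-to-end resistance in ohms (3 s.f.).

615 Ω

Seg 1: A = π(d/2)² = π(2.1450e-04 m)² = 1.445e-07 m²
R_1 = (1.64×10^-8)(5.96)/(1.445e-07) = 0.6762 Ω
Seg 2: A = 0.00219 mm² = 2.190e-09 m²
R_2 = (9.89×10^-8)(13.6)/(2.190e-09) = 614.2 Ω
Seg 3: A = πr² = π(1.6700e-03 m)² = 8.762e-06 m²
R_3 = (2.30×10^-8)(17.7)/(8.762e-06) = 0.04646 Ω
R_total = R_1 + R_2 + R_3 = 615 Ω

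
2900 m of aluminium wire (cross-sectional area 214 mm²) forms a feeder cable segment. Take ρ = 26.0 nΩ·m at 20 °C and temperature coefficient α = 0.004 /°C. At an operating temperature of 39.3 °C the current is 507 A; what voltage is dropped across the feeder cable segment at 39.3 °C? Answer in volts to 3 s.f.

ρ = 26.0 nΩ·m = 2.60×10^-8 Ω·m
A = 214 mm² = 2.140e-04 m²
R₍20₎ = ρL/A = (2.60×10^-8)(2900)/(2.140e-04) = 0.3523 Ω
R₍39.3₎ = R₍20₎(1 + αΔT) = 0.3523 × (1 + 0.004×19.3) = 0.3795 Ω
V = IR = 507 × 0.3795 = 192 V

192 V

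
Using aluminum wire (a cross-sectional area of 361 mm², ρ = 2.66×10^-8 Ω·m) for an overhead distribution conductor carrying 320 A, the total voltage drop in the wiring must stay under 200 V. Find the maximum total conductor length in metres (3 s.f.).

A = 361 mm² = 3.610e-04 m²
L_max = V_max·A/(1·ρI) = (200)(3.610e-04)/(2.66×10^-8×320) = 8480 m

8480 m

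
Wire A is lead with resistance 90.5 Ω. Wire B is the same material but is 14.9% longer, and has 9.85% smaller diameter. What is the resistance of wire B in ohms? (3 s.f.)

R ∝ L/d², so R_B/R_A = (1 + 14.9/100) × (1 − 9.85/100)⁻²
= 1.149 × 1.23 = 1.414
R_B = 1.414 × 90.5 = 128 Ω

128 Ω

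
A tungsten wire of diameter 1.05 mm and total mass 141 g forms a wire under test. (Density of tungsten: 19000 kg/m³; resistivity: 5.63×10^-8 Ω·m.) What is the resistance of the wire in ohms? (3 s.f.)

0.557 Ω

A = π(d/2)² = π(5.2500e-04 m)² = 8.6590e-07 m²
L = m/(density·A) = 0.141/(19000×8.6590e-07) = 8.57 m
R = ρL/A = (5.63×10^-8)(8.57)/(8.6590e-07) = 0.557 Ω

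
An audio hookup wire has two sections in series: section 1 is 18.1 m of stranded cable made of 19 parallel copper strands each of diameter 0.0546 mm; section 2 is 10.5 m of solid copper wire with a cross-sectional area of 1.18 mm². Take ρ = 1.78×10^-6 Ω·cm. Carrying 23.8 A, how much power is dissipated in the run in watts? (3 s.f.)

ρ = 1.78×10^-6 Ω·cm = 1.78×10^-8 Ω·m
Section 1: A_strand = π(2.7300e-05)² = 2.341e-09 m²; R₁ = ρL/(N·A_s) = (1.78×10^-8)(18.1)/(19×2.341e-09) = 7.242 Ω
Section 2: A = 1.18 mm² = 1.180e-06 m²
R₂ = (1.78×10^-8)(10.5)/(1.180e-06) = 0.1584 Ω
R = R₁ + R₂ = 7.401 Ω
P = I²R = (23.8)² × 7.401 = 4190 W

4190 W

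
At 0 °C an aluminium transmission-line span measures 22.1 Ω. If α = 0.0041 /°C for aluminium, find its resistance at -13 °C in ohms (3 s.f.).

ΔT = -13 − 0 = -13 °C
R = R₀(1 + αΔT) = 22.1 × (1 + 0.0041×-13) = 22.1 × 0.9467 = 20.9 Ω

20.9 Ω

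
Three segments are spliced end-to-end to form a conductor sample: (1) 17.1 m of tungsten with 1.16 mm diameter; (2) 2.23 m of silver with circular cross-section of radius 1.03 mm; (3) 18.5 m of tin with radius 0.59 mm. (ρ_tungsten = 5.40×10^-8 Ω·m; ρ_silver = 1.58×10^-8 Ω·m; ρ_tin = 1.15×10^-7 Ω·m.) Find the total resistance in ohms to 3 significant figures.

Seg 1: A = π(d/2)² = π(5.8000e-04 m)² = 1.057e-06 m²
R_1 = (5.40×10^-8)(17.1)/(1.057e-06) = 0.8737 Ω
Seg 2: A = πr² = π(1.0300e-03 m)² = 3.333e-06 m²
R_2 = (1.58×10^-8)(2.23)/(3.333e-06) = 0.01057 Ω
Seg 3: A = πr² = π(5.9000e-04 m)² = 1.094e-06 m²
R_3 = (1.15×10^-7)(18.5)/(1.094e-06) = 1.945 Ω
R_total = R_1 + R_2 + R_3 = 2.83 Ω

2.83 Ω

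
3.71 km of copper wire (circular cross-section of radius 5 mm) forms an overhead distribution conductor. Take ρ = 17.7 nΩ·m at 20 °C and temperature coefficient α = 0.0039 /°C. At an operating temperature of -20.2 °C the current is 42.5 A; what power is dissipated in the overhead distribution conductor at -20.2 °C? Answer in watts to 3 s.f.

1270 W

ρ = 17.7 nΩ·m = 1.77×10^-8 Ω·m
A = πr² = π(5.0000e-03 m)² = 7.854e-05 m²
R₍20₎ = ρL/A = (1.77×10^-8)(3710)/(7.854e-05) = 0.8361 Ω
R₍-20.2₎ = R₍20₎(1 + αΔT) = 0.8361 × (1 + 0.0039×-40.2) = 0.705 Ω
P = I²R = (42.5)² × 0.705 = 1270 W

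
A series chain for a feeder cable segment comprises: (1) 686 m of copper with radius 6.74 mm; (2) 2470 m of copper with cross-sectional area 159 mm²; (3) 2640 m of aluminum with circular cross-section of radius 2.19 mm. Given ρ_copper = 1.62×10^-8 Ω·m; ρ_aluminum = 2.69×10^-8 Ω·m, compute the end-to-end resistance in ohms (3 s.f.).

Seg 1: A = πr² = π(6.7400e-03 m)² = 1.427e-04 m²
R_1 = (1.62×10^-8)(686)/(1.427e-04) = 0.07787 Ω
Seg 2: A = 159 mm² = 1.590e-04 m²
R_2 = (1.62×10^-8)(2470)/(1.590e-04) = 0.2517 Ω
Seg 3: A = πr² = π(2.1900e-03 m)² = 1.507e-05 m²
R_3 = (2.69×10^-8)(2640)/(1.507e-05) = 4.713 Ω
R_total = R_1 + R_2 + R_3 = 5.04 Ω

5.04 Ω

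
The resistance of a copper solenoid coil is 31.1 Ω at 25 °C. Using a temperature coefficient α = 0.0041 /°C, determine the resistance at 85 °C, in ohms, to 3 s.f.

38.8 Ω

ΔT = 85 − 25 = 60 °C
R = R₀(1 + αΔT) = 31.1 × (1 + 0.0041×60) = 31.1 × 1.246 = 38.8 Ω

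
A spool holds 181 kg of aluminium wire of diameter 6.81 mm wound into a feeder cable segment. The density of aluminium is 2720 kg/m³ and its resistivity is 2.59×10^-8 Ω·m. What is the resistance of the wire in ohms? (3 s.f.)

1.30 Ω

A = π(d/2)² = π(3.4050e-03 m)² = 3.6424e-05 m²
L = m/(density·A) = 181/(2720×3.6424e-05) = 1827 m
R = ρL/A = (2.59×10^-8)(1827)/(3.6424e-05) = 1.30 Ω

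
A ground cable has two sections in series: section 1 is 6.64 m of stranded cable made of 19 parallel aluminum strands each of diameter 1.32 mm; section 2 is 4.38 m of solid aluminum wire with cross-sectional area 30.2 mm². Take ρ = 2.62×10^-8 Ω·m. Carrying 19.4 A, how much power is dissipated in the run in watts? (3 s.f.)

3.95 W

Section 1: A_strand = π(6.6000e-04)² = 1.368e-06 m²; R₁ = ρL/(N·A_s) = (2.62×10^-8)(6.64)/(19×1.368e-06) = 0.006691 Ω
Section 2: A = 30.2 mm² = 3.020e-05 m²
R₂ = (2.62×10^-8)(4.38)/(3.020e-05) = 0.0038 Ω
R = R₁ + R₂ = 0.01049 Ω
P = I²R = (19.4)² × 0.01049 = 3.95 W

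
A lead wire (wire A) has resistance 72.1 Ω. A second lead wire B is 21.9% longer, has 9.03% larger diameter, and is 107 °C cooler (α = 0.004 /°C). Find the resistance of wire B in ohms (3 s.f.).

42.3 Ω

R ∝ ρL/d² with ρ ∝ (1+αΔT), so R_B/R_A = (1 + 21.9/100) × (1 + 9.03/100)⁻² × (1 − 0.004×107)
= 1.219 × 0.8412 × 0.572 = 0.5866
R_B = 0.5866 × 72.1 = 42.3 Ω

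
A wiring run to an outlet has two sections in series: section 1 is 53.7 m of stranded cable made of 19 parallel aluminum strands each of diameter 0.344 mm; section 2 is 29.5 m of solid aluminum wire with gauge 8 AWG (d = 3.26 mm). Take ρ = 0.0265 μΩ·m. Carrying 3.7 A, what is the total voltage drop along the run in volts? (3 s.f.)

3.33 V

ρ = 0.0265 μΩ·m = 2.65×10^-8 Ω·m
Section 1: A_strand = π(1.7200e-04)² = 9.294e-08 m²; R₁ = ρL/(N·A_s) = (2.65×10^-8)(53.7)/(19×9.294e-08) = 0.8059 Ω
Section 2: A = π(3.26/2 mm)² = π(1.6300e-03 m)² = 8.347e-06 m²
R₂ = (2.65×10^-8)(29.5)/(8.347e-06) = 0.09366 Ω
R = R₁ + R₂ = 0.8995 Ω
V = IR = 3.7 × 0.8995 = 3.33 V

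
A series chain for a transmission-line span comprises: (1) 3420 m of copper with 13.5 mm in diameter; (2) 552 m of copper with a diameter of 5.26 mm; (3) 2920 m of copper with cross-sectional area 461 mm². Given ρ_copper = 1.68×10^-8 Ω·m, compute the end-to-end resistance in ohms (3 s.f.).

Seg 1: A = π(d/2)² = π(6.7500e-03 m)² = 1.431e-04 m²
R_1 = (1.68×10^-8)(3420)/(1.431e-04) = 0.4014 Ω
Seg 2: A = π(d/2)² = π(2.6300e-03 m)² = 2.173e-05 m²
R_2 = (1.68×10^-8)(552)/(2.173e-05) = 0.4268 Ω
Seg 3: A = 461 mm² = 4.610e-04 m²
R_3 = (1.68×10^-8)(2920)/(4.610e-04) = 0.1064 Ω
R_total = R_1 + R_2 + R_3 = 0.935 Ω

0.935 Ω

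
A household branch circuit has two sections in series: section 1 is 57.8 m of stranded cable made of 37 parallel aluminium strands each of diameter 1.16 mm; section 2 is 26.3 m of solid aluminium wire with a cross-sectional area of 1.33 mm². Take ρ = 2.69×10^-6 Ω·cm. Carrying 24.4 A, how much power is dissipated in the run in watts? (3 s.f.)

ρ = 2.69×10^-6 Ω·cm = 2.69×10^-8 Ω·m
Section 1: A_strand = π(5.8000e-04)² = 1.057e-06 m²; R₁ = ρL/(N·A_s) = (2.69×10^-8)(57.8)/(37×1.057e-06) = 0.03976 Ω
Section 2: A = 1.33 mm² = 1.330e-06 m²
R₂ = (2.69×10^-8)(26.3)/(1.330e-06) = 0.5319 Ω
R = R₁ + R₂ = 0.5717 Ω
P = I²R = (24.4)² × 0.5717 = 340 W

340 W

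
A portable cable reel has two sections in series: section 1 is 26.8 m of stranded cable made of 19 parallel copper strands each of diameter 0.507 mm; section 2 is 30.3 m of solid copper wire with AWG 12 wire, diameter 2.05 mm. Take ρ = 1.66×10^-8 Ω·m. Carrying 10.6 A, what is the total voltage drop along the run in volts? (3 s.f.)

2.84 V

Section 1: A_strand = π(2.5350e-04)² = 2.019e-07 m²; R₁ = ρL/(N·A_s) = (1.66×10^-8)(26.8)/(19×2.019e-07) = 0.116 Ω
Section 2: A = π(2.05/2 mm)² = π(1.0250e-03 m)² = 3.301e-06 m²
R₂ = (1.66×10^-8)(30.3)/(3.301e-06) = 0.1524 Ω
R = R₁ + R₂ = 0.2684 Ω
V = IR = 10.6 × 0.2684 = 2.84 V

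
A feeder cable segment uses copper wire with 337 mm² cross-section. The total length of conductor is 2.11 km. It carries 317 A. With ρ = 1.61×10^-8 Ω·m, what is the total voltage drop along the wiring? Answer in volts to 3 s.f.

A = 337 mm² = 3.370e-04 m²
R = ρL/A = (1.61×10^-8)(2110)/(3.370e-04) = 0.1008 Ω
V = IR = 317 × 0.1008 = 32.0 V

32.0 V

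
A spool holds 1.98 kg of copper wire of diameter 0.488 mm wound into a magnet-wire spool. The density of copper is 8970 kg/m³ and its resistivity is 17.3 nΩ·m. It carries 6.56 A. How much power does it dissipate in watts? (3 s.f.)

ρ = 17.3 nΩ·m = 1.73×10^-8 Ω·m
A = π(d/2)² = π(2.4400e-04 m)² = 1.8704e-07 m²
L = m/(density·A) = 1.98/(8970×1.8704e-07) = 1180 m
R = ρL/A = (1.73×10^-8)(1180)/(1.8704e-07) = 109.2 Ω
P = I²R = (6.56)² × 109.2 = 4700 W

4700 W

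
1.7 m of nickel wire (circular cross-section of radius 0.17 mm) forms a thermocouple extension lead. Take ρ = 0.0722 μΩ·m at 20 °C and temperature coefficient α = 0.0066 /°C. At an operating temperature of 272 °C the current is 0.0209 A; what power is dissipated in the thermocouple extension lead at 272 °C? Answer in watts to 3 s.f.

ρ = 0.0722 μΩ·m = 7.22×10^-8 Ω·m
A = πr² = π(1.7000e-04 m)² = 9.079e-08 m²
R₍20₎ = ρL/A = (7.22×10^-8)(1.7)/(9.079e-08) = 1.352 Ω
R₍272₎ = R₍20₎(1 + αΔT) = 1.352 × (1 + 0.0066×252) = 3.6 Ω
P = I²R = (0.0209)² × 3.6 = 0.00157 W

0.00157 W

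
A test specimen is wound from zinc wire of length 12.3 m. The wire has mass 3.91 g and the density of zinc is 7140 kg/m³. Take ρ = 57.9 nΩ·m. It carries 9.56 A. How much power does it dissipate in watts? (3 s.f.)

1460 W

ρ = 57.9 nΩ·m = 5.79×10^-8 Ω·m
A = m/(density·L) = 0.00391/(7140×12.3) = 4.4522e-08 m²
R = ρL/A = (5.79×10^-8)(12.3)/(4.4522e-08) = 16 Ω
P = I²R = (9.56)² × 16 = 1460 W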